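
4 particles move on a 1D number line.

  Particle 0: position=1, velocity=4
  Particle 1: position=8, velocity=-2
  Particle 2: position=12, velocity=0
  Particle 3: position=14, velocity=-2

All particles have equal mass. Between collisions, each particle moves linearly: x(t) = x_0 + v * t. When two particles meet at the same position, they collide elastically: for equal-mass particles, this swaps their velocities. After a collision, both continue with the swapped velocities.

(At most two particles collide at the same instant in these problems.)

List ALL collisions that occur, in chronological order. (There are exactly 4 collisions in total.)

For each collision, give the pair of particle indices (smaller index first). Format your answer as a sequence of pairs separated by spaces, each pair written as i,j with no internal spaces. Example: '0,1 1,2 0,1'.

Collision at t=1: particles 2 and 3 swap velocities; positions: p0=5 p1=6 p2=12 p3=12; velocities now: v0=4 v1=-2 v2=-2 v3=0
Collision at t=7/6: particles 0 and 1 swap velocities; positions: p0=17/3 p1=17/3 p2=35/3 p3=12; velocities now: v0=-2 v1=4 v2=-2 v3=0
Collision at t=13/6: particles 1 and 2 swap velocities; positions: p0=11/3 p1=29/3 p2=29/3 p3=12; velocities now: v0=-2 v1=-2 v2=4 v3=0
Collision at t=11/4: particles 2 and 3 swap velocities; positions: p0=5/2 p1=17/2 p2=12 p3=12; velocities now: v0=-2 v1=-2 v2=0 v3=4

Answer: 2,3 0,1 1,2 2,3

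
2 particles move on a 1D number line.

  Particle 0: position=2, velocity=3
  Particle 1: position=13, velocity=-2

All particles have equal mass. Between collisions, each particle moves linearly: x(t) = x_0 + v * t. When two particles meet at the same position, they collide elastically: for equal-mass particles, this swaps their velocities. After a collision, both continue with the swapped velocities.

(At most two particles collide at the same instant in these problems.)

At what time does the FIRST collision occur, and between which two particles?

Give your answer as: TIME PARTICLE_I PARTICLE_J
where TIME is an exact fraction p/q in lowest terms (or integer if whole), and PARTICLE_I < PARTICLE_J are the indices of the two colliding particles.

Pair (0,1): pos 2,13 vel 3,-2 -> gap=11, closing at 5/unit, collide at t=11/5
Earliest collision: t=11/5 between 0 and 1

Answer: 11/5 0 1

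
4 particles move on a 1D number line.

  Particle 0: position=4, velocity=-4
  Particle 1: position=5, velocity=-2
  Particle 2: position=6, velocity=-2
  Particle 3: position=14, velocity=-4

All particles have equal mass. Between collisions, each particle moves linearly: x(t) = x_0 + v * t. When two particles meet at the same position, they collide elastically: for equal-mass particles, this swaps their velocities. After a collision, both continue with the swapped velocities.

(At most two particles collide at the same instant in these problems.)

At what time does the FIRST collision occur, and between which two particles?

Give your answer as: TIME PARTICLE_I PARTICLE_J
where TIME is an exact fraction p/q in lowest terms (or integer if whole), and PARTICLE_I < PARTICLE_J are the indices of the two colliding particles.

Answer: 4 2 3

Derivation:
Pair (0,1): pos 4,5 vel -4,-2 -> not approaching (rel speed -2 <= 0)
Pair (1,2): pos 5,6 vel -2,-2 -> not approaching (rel speed 0 <= 0)
Pair (2,3): pos 6,14 vel -2,-4 -> gap=8, closing at 2/unit, collide at t=4
Earliest collision: t=4 between 2 and 3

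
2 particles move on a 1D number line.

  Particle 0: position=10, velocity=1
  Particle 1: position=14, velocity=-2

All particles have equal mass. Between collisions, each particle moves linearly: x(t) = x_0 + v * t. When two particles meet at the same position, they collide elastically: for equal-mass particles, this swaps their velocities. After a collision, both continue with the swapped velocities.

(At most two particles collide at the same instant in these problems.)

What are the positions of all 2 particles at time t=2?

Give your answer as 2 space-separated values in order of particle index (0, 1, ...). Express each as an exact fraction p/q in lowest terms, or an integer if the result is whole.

Answer: 10 12

Derivation:
Collision at t=4/3: particles 0 and 1 swap velocities; positions: p0=34/3 p1=34/3; velocities now: v0=-2 v1=1
Advance to t=2 (no further collisions before then); velocities: v0=-2 v1=1; positions = 10 12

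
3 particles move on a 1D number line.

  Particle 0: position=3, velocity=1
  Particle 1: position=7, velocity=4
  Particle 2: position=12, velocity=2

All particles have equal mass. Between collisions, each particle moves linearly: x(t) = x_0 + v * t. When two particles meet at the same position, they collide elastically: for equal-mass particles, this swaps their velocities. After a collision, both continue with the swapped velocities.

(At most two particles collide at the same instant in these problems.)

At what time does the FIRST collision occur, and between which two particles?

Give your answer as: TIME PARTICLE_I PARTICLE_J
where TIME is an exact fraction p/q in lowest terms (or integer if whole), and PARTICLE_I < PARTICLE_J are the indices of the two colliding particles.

Answer: 5/2 1 2

Derivation:
Pair (0,1): pos 3,7 vel 1,4 -> not approaching (rel speed -3 <= 0)
Pair (1,2): pos 7,12 vel 4,2 -> gap=5, closing at 2/unit, collide at t=5/2
Earliest collision: t=5/2 between 1 and 2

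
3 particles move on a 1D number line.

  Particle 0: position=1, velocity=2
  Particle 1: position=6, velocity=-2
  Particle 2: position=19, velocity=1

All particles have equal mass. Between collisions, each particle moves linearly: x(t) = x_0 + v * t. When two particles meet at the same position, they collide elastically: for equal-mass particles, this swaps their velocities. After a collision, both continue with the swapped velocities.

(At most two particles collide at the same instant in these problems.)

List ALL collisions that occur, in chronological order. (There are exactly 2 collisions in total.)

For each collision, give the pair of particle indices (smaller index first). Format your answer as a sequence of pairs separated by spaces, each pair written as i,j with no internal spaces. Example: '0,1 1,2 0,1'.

Collision at t=5/4: particles 0 and 1 swap velocities; positions: p0=7/2 p1=7/2 p2=81/4; velocities now: v0=-2 v1=2 v2=1
Collision at t=18: particles 1 and 2 swap velocities; positions: p0=-30 p1=37 p2=37; velocities now: v0=-2 v1=1 v2=2

Answer: 0,1 1,2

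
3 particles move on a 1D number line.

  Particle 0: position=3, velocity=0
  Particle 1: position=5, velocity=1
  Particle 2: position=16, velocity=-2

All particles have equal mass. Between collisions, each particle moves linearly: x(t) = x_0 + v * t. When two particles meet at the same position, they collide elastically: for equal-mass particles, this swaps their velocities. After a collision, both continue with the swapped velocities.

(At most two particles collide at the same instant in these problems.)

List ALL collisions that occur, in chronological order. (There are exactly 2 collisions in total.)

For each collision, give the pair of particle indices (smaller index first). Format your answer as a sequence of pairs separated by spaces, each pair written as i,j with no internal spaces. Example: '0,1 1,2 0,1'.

Answer: 1,2 0,1

Derivation:
Collision at t=11/3: particles 1 and 2 swap velocities; positions: p0=3 p1=26/3 p2=26/3; velocities now: v0=0 v1=-2 v2=1
Collision at t=13/2: particles 0 and 1 swap velocities; positions: p0=3 p1=3 p2=23/2; velocities now: v0=-2 v1=0 v2=1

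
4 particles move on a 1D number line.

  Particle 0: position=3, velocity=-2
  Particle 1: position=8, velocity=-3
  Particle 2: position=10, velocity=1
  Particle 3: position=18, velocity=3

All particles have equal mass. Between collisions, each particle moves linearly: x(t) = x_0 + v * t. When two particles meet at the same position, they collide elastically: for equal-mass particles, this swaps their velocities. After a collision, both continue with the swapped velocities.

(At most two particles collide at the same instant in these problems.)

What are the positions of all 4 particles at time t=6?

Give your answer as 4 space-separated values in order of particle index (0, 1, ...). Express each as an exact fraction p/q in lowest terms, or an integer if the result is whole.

Answer: -10 -9 16 36

Derivation:
Collision at t=5: particles 0 and 1 swap velocities; positions: p0=-7 p1=-7 p2=15 p3=33; velocities now: v0=-3 v1=-2 v2=1 v3=3
Advance to t=6 (no further collisions before then); velocities: v0=-3 v1=-2 v2=1 v3=3; positions = -10 -9 16 36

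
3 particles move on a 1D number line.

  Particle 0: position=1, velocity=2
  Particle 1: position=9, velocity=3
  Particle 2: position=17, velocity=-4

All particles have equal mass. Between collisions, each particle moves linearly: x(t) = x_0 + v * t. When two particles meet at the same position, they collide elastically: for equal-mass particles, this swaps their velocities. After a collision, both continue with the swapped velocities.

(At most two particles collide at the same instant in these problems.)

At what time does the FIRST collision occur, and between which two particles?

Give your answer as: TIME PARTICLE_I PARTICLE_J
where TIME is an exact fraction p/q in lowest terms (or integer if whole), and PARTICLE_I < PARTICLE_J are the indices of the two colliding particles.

Answer: 8/7 1 2

Derivation:
Pair (0,1): pos 1,9 vel 2,3 -> not approaching (rel speed -1 <= 0)
Pair (1,2): pos 9,17 vel 3,-4 -> gap=8, closing at 7/unit, collide at t=8/7
Earliest collision: t=8/7 between 1 and 2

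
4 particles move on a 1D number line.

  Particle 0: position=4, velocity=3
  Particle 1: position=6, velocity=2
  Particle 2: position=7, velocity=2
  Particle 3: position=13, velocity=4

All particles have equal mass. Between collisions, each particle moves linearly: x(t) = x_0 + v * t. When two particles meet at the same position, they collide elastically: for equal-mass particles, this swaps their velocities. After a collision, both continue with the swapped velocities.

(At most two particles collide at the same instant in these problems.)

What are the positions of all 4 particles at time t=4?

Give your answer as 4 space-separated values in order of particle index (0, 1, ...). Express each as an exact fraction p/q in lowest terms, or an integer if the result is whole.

Answer: 14 15 16 29

Derivation:
Collision at t=2: particles 0 and 1 swap velocities; positions: p0=10 p1=10 p2=11 p3=21; velocities now: v0=2 v1=3 v2=2 v3=4
Collision at t=3: particles 1 and 2 swap velocities; positions: p0=12 p1=13 p2=13 p3=25; velocities now: v0=2 v1=2 v2=3 v3=4
Advance to t=4 (no further collisions before then); velocities: v0=2 v1=2 v2=3 v3=4; positions = 14 15 16 29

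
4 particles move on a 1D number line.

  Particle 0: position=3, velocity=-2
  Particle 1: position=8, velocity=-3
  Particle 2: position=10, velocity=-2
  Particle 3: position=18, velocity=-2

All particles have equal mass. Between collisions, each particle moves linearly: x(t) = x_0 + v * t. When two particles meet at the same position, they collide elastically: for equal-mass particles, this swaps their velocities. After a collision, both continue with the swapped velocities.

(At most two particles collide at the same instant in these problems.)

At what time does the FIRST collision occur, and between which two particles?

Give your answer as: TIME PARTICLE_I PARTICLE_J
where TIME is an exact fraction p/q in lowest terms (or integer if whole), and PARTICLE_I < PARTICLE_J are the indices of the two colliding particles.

Answer: 5 0 1

Derivation:
Pair (0,1): pos 3,8 vel -2,-3 -> gap=5, closing at 1/unit, collide at t=5
Pair (1,2): pos 8,10 vel -3,-2 -> not approaching (rel speed -1 <= 0)
Pair (2,3): pos 10,18 vel -2,-2 -> not approaching (rel speed 0 <= 0)
Earliest collision: t=5 between 0 and 1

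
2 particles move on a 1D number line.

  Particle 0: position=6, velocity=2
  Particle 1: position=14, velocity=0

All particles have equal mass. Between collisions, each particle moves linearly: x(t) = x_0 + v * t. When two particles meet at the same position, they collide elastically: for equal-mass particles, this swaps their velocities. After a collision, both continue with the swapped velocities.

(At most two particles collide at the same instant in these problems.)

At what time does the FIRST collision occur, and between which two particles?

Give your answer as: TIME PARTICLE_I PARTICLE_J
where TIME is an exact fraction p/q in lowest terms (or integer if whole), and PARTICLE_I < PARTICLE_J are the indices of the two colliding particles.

Pair (0,1): pos 6,14 vel 2,0 -> gap=8, closing at 2/unit, collide at t=4
Earliest collision: t=4 between 0 and 1

Answer: 4 0 1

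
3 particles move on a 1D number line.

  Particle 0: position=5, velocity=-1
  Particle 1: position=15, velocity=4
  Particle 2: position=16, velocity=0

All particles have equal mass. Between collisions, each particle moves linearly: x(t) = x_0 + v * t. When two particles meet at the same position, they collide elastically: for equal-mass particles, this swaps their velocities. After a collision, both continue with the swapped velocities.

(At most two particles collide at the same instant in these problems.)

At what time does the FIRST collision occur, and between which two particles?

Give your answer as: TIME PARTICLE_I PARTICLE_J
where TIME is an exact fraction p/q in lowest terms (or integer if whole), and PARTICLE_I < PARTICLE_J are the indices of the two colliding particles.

Answer: 1/4 1 2

Derivation:
Pair (0,1): pos 5,15 vel -1,4 -> not approaching (rel speed -5 <= 0)
Pair (1,2): pos 15,16 vel 4,0 -> gap=1, closing at 4/unit, collide at t=1/4
Earliest collision: t=1/4 between 1 and 2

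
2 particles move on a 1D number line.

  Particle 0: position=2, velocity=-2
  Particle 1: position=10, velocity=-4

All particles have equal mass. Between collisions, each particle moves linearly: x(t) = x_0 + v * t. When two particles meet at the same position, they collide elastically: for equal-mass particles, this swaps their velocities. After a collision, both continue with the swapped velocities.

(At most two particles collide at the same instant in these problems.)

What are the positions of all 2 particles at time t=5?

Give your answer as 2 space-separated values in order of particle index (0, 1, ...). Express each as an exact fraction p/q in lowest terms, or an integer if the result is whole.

Collision at t=4: particles 0 and 1 swap velocities; positions: p0=-6 p1=-6; velocities now: v0=-4 v1=-2
Advance to t=5 (no further collisions before then); velocities: v0=-4 v1=-2; positions = -10 -8

Answer: -10 -8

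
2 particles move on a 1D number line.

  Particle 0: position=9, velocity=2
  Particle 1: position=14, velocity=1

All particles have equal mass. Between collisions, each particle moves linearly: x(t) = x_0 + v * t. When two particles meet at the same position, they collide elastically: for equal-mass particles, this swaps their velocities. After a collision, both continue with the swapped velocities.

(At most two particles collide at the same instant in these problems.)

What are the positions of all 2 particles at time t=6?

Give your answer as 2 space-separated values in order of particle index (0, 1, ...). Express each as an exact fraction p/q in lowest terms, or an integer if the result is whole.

Collision at t=5: particles 0 and 1 swap velocities; positions: p0=19 p1=19; velocities now: v0=1 v1=2
Advance to t=6 (no further collisions before then); velocities: v0=1 v1=2; positions = 20 21

Answer: 20 21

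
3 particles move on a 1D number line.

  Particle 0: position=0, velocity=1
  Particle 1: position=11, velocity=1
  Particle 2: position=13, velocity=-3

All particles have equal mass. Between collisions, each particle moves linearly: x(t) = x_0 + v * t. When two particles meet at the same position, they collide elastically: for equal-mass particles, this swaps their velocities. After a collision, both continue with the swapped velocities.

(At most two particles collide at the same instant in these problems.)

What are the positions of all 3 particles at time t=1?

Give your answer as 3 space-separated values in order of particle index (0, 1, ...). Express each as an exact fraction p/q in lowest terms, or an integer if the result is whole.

Answer: 1 10 12

Derivation:
Collision at t=1/2: particles 1 and 2 swap velocities; positions: p0=1/2 p1=23/2 p2=23/2; velocities now: v0=1 v1=-3 v2=1
Advance to t=1 (no further collisions before then); velocities: v0=1 v1=-3 v2=1; positions = 1 10 12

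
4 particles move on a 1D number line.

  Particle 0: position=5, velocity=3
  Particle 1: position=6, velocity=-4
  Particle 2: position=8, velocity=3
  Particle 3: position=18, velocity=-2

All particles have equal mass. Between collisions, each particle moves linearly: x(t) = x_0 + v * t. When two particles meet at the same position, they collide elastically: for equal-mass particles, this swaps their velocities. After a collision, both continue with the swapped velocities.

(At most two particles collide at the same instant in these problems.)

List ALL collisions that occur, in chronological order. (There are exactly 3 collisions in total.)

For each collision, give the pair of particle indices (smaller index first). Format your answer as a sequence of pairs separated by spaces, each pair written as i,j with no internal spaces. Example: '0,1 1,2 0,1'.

Answer: 0,1 2,3 1,2

Derivation:
Collision at t=1/7: particles 0 and 1 swap velocities; positions: p0=38/7 p1=38/7 p2=59/7 p3=124/7; velocities now: v0=-4 v1=3 v2=3 v3=-2
Collision at t=2: particles 2 and 3 swap velocities; positions: p0=-2 p1=11 p2=14 p3=14; velocities now: v0=-4 v1=3 v2=-2 v3=3
Collision at t=13/5: particles 1 and 2 swap velocities; positions: p0=-22/5 p1=64/5 p2=64/5 p3=79/5; velocities now: v0=-4 v1=-2 v2=3 v3=3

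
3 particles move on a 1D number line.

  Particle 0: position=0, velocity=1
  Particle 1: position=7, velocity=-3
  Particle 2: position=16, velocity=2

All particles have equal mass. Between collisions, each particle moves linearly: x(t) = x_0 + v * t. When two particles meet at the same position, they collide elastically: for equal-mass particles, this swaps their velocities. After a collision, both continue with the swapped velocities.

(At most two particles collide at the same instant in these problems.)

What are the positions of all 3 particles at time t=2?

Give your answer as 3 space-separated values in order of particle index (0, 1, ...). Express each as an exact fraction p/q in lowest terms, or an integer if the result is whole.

Collision at t=7/4: particles 0 and 1 swap velocities; positions: p0=7/4 p1=7/4 p2=39/2; velocities now: v0=-3 v1=1 v2=2
Advance to t=2 (no further collisions before then); velocities: v0=-3 v1=1 v2=2; positions = 1 2 20

Answer: 1 2 20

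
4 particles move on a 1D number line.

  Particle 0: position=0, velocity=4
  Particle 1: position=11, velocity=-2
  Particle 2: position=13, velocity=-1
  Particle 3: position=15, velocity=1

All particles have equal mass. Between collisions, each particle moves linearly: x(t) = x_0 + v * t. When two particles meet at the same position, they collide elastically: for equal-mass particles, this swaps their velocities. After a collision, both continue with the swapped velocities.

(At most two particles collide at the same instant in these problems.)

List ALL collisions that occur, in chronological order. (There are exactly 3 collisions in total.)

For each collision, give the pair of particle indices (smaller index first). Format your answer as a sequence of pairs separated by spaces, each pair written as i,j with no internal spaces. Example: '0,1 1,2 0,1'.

Collision at t=11/6: particles 0 and 1 swap velocities; positions: p0=22/3 p1=22/3 p2=67/6 p3=101/6; velocities now: v0=-2 v1=4 v2=-1 v3=1
Collision at t=13/5: particles 1 and 2 swap velocities; positions: p0=29/5 p1=52/5 p2=52/5 p3=88/5; velocities now: v0=-2 v1=-1 v2=4 v3=1
Collision at t=5: particles 2 and 3 swap velocities; positions: p0=1 p1=8 p2=20 p3=20; velocities now: v0=-2 v1=-1 v2=1 v3=4

Answer: 0,1 1,2 2,3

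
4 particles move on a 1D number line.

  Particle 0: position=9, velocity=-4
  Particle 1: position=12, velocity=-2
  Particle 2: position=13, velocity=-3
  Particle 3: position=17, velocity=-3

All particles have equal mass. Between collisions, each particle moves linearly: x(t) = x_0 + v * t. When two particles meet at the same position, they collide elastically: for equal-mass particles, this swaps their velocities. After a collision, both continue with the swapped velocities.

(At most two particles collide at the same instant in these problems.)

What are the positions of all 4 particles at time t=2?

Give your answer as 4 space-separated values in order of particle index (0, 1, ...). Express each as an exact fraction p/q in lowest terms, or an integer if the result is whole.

Answer: 1 7 8 11

Derivation:
Collision at t=1: particles 1 and 2 swap velocities; positions: p0=5 p1=10 p2=10 p3=14; velocities now: v0=-4 v1=-3 v2=-2 v3=-3
Advance to t=2 (no further collisions before then); velocities: v0=-4 v1=-3 v2=-2 v3=-3; positions = 1 7 8 11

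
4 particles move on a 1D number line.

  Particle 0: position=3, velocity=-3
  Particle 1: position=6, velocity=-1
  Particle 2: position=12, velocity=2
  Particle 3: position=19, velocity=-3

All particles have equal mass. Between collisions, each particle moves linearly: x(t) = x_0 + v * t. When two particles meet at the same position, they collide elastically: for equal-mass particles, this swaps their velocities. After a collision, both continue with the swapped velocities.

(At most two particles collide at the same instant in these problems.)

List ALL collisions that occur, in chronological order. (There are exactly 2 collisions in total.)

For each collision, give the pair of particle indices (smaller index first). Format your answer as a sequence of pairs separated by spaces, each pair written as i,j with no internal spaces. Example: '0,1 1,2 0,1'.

Answer: 2,3 1,2

Derivation:
Collision at t=7/5: particles 2 and 3 swap velocities; positions: p0=-6/5 p1=23/5 p2=74/5 p3=74/5; velocities now: v0=-3 v1=-1 v2=-3 v3=2
Collision at t=13/2: particles 1 and 2 swap velocities; positions: p0=-33/2 p1=-1/2 p2=-1/2 p3=25; velocities now: v0=-3 v1=-3 v2=-1 v3=2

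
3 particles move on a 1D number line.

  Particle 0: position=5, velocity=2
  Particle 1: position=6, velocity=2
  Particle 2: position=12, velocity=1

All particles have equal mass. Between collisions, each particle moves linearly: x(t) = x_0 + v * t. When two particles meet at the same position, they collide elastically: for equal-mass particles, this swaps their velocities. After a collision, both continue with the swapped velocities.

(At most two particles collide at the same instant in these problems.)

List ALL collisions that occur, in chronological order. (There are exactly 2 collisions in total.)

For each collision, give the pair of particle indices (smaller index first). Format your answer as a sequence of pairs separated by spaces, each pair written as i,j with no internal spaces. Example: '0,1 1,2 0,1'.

Collision at t=6: particles 1 and 2 swap velocities; positions: p0=17 p1=18 p2=18; velocities now: v0=2 v1=1 v2=2
Collision at t=7: particles 0 and 1 swap velocities; positions: p0=19 p1=19 p2=20; velocities now: v0=1 v1=2 v2=2

Answer: 1,2 0,1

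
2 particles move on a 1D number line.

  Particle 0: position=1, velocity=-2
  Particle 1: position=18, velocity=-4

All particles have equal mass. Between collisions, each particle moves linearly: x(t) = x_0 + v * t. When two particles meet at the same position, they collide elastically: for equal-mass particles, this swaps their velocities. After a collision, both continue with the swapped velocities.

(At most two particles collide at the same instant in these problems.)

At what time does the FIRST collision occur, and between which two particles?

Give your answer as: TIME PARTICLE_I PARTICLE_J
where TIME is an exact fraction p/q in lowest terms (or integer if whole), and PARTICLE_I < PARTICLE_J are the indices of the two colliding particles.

Pair (0,1): pos 1,18 vel -2,-4 -> gap=17, closing at 2/unit, collide at t=17/2
Earliest collision: t=17/2 between 0 and 1

Answer: 17/2 0 1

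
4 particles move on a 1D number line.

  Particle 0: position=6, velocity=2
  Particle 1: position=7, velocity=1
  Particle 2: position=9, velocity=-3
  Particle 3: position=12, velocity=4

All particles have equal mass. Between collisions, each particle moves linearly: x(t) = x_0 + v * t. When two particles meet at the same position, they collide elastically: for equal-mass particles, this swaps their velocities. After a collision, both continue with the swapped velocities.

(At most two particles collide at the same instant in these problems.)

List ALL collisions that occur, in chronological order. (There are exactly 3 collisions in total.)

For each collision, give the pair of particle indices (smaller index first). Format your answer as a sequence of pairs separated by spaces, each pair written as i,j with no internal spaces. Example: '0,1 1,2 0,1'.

Answer: 1,2 0,1 1,2

Derivation:
Collision at t=1/2: particles 1 and 2 swap velocities; positions: p0=7 p1=15/2 p2=15/2 p3=14; velocities now: v0=2 v1=-3 v2=1 v3=4
Collision at t=3/5: particles 0 and 1 swap velocities; positions: p0=36/5 p1=36/5 p2=38/5 p3=72/5; velocities now: v0=-3 v1=2 v2=1 v3=4
Collision at t=1: particles 1 and 2 swap velocities; positions: p0=6 p1=8 p2=8 p3=16; velocities now: v0=-3 v1=1 v2=2 v3=4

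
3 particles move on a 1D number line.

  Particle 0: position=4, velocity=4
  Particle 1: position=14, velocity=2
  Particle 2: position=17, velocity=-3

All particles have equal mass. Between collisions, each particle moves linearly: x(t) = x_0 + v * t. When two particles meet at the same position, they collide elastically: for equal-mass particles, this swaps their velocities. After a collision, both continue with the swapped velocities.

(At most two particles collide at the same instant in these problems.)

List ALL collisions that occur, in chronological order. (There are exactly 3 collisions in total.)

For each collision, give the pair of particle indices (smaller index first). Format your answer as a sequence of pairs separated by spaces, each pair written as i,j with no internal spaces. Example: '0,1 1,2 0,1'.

Answer: 1,2 0,1 1,2

Derivation:
Collision at t=3/5: particles 1 and 2 swap velocities; positions: p0=32/5 p1=76/5 p2=76/5; velocities now: v0=4 v1=-3 v2=2
Collision at t=13/7: particles 0 and 1 swap velocities; positions: p0=80/7 p1=80/7 p2=124/7; velocities now: v0=-3 v1=4 v2=2
Collision at t=5: particles 1 and 2 swap velocities; positions: p0=2 p1=24 p2=24; velocities now: v0=-3 v1=2 v2=4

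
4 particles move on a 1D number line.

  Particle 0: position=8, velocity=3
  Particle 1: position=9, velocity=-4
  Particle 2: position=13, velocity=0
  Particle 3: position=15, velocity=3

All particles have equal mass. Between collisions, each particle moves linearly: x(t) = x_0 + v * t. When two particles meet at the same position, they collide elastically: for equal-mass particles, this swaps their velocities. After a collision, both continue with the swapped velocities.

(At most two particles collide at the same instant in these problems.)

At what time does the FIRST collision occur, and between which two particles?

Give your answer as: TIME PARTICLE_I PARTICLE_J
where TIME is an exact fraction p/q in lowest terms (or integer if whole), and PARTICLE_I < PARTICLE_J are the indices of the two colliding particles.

Answer: 1/7 0 1

Derivation:
Pair (0,1): pos 8,9 vel 3,-4 -> gap=1, closing at 7/unit, collide at t=1/7
Pair (1,2): pos 9,13 vel -4,0 -> not approaching (rel speed -4 <= 0)
Pair (2,3): pos 13,15 vel 0,3 -> not approaching (rel speed -3 <= 0)
Earliest collision: t=1/7 between 0 and 1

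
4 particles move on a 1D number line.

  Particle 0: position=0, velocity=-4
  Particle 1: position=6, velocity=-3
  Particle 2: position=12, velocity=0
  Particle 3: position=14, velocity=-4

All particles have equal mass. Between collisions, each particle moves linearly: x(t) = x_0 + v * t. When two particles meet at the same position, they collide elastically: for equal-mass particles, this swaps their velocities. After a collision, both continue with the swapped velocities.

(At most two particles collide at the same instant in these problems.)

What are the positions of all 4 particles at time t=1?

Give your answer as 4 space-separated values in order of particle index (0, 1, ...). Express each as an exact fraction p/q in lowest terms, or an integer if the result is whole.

Answer: -4 3 10 12

Derivation:
Collision at t=1/2: particles 2 and 3 swap velocities; positions: p0=-2 p1=9/2 p2=12 p3=12; velocities now: v0=-4 v1=-3 v2=-4 v3=0
Advance to t=1 (no further collisions before then); velocities: v0=-4 v1=-3 v2=-4 v3=0; positions = -4 3 10 12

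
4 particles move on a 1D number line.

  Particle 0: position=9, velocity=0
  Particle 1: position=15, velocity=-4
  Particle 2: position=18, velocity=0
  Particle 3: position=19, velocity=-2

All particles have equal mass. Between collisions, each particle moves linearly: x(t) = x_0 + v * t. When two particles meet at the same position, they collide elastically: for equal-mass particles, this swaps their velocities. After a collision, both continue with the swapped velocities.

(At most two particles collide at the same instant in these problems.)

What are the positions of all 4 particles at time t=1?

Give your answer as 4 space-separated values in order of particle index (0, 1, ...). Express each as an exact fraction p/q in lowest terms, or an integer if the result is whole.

Answer: 9 11 17 18

Derivation:
Collision at t=1/2: particles 2 and 3 swap velocities; positions: p0=9 p1=13 p2=18 p3=18; velocities now: v0=0 v1=-4 v2=-2 v3=0
Advance to t=1 (no further collisions before then); velocities: v0=0 v1=-4 v2=-2 v3=0; positions = 9 11 17 18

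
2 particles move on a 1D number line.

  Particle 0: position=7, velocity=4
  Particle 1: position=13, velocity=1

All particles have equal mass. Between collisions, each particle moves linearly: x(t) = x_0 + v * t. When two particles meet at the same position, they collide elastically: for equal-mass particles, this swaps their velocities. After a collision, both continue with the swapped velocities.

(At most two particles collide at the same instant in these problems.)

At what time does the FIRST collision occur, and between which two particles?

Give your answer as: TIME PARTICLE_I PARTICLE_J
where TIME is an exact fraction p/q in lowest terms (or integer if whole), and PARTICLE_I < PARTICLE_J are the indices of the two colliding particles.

Pair (0,1): pos 7,13 vel 4,1 -> gap=6, closing at 3/unit, collide at t=2
Earliest collision: t=2 between 0 and 1

Answer: 2 0 1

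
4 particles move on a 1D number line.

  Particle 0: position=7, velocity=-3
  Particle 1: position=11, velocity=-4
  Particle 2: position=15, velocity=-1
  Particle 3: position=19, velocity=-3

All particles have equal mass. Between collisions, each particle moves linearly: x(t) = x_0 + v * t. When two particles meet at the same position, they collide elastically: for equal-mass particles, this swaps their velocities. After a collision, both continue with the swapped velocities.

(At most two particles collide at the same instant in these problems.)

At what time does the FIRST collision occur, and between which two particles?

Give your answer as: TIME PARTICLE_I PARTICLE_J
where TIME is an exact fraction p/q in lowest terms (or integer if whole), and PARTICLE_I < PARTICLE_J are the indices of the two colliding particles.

Pair (0,1): pos 7,11 vel -3,-4 -> gap=4, closing at 1/unit, collide at t=4
Pair (1,2): pos 11,15 vel -4,-1 -> not approaching (rel speed -3 <= 0)
Pair (2,3): pos 15,19 vel -1,-3 -> gap=4, closing at 2/unit, collide at t=2
Earliest collision: t=2 between 2 and 3

Answer: 2 2 3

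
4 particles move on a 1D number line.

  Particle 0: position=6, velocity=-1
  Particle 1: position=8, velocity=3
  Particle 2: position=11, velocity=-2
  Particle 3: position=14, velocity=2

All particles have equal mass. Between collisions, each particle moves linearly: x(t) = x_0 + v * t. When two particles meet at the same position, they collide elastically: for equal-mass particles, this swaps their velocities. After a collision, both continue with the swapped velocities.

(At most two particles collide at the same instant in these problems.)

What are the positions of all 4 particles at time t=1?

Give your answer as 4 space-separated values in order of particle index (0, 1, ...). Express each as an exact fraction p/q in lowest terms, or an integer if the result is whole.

Answer: 5 9 11 16

Derivation:
Collision at t=3/5: particles 1 and 2 swap velocities; positions: p0=27/5 p1=49/5 p2=49/5 p3=76/5; velocities now: v0=-1 v1=-2 v2=3 v3=2
Advance to t=1 (no further collisions before then); velocities: v0=-1 v1=-2 v2=3 v3=2; positions = 5 9 11 16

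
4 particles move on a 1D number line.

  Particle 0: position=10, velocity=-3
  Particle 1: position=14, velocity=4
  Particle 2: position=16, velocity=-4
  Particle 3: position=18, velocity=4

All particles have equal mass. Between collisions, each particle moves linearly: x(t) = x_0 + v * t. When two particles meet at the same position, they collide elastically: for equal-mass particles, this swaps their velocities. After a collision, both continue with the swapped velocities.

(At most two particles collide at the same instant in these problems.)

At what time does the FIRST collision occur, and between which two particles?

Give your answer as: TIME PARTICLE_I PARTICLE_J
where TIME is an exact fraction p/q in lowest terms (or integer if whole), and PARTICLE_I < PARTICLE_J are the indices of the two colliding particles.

Answer: 1/4 1 2

Derivation:
Pair (0,1): pos 10,14 vel -3,4 -> not approaching (rel speed -7 <= 0)
Pair (1,2): pos 14,16 vel 4,-4 -> gap=2, closing at 8/unit, collide at t=1/4
Pair (2,3): pos 16,18 vel -4,4 -> not approaching (rel speed -8 <= 0)
Earliest collision: t=1/4 between 1 and 2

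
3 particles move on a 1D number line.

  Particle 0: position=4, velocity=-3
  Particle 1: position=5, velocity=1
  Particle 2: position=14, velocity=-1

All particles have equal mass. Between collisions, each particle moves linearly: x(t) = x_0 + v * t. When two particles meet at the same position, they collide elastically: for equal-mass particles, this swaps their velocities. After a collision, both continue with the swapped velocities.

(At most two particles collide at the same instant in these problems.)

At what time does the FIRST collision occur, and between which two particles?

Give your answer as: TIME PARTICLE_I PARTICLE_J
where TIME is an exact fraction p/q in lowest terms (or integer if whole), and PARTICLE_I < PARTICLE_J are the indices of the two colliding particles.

Answer: 9/2 1 2

Derivation:
Pair (0,1): pos 4,5 vel -3,1 -> not approaching (rel speed -4 <= 0)
Pair (1,2): pos 5,14 vel 1,-1 -> gap=9, closing at 2/unit, collide at t=9/2
Earliest collision: t=9/2 between 1 and 2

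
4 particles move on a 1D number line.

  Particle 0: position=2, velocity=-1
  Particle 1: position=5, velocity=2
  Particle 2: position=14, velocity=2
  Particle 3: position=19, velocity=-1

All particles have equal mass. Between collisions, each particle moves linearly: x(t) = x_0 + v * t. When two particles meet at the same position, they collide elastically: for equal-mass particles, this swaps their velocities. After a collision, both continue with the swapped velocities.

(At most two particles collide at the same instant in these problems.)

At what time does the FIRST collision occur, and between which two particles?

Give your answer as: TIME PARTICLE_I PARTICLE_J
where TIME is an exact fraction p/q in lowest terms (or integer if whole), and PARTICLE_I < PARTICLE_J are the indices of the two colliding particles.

Answer: 5/3 2 3

Derivation:
Pair (0,1): pos 2,5 vel -1,2 -> not approaching (rel speed -3 <= 0)
Pair (1,2): pos 5,14 vel 2,2 -> not approaching (rel speed 0 <= 0)
Pair (2,3): pos 14,19 vel 2,-1 -> gap=5, closing at 3/unit, collide at t=5/3
Earliest collision: t=5/3 between 2 and 3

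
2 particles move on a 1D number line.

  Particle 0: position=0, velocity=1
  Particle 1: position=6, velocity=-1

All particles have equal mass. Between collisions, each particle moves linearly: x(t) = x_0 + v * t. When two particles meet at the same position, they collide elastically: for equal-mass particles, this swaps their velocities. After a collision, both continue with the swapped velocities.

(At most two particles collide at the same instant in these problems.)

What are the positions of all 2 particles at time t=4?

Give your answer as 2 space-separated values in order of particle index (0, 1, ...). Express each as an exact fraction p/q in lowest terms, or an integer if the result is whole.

Answer: 2 4

Derivation:
Collision at t=3: particles 0 and 1 swap velocities; positions: p0=3 p1=3; velocities now: v0=-1 v1=1
Advance to t=4 (no further collisions before then); velocities: v0=-1 v1=1; positions = 2 4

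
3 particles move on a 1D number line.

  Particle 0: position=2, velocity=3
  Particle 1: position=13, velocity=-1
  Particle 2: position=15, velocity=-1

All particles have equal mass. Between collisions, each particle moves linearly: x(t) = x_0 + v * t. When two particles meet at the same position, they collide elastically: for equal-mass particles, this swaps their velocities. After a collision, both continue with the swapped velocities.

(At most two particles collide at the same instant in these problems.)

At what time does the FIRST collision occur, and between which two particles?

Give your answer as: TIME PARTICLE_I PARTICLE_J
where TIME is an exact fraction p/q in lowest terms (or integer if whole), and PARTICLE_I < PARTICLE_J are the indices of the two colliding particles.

Answer: 11/4 0 1

Derivation:
Pair (0,1): pos 2,13 vel 3,-1 -> gap=11, closing at 4/unit, collide at t=11/4
Pair (1,2): pos 13,15 vel -1,-1 -> not approaching (rel speed 0 <= 0)
Earliest collision: t=11/4 between 0 and 1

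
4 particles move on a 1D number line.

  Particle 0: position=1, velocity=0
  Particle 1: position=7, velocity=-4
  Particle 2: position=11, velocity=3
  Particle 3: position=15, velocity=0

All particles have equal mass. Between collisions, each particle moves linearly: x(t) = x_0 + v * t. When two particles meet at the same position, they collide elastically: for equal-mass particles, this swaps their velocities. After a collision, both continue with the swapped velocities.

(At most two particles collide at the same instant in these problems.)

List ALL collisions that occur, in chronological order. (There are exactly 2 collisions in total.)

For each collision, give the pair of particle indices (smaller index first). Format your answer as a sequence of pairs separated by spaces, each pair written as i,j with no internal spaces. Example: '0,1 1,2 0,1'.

Answer: 2,3 0,1

Derivation:
Collision at t=4/3: particles 2 and 3 swap velocities; positions: p0=1 p1=5/3 p2=15 p3=15; velocities now: v0=0 v1=-4 v2=0 v3=3
Collision at t=3/2: particles 0 and 1 swap velocities; positions: p0=1 p1=1 p2=15 p3=31/2; velocities now: v0=-4 v1=0 v2=0 v3=3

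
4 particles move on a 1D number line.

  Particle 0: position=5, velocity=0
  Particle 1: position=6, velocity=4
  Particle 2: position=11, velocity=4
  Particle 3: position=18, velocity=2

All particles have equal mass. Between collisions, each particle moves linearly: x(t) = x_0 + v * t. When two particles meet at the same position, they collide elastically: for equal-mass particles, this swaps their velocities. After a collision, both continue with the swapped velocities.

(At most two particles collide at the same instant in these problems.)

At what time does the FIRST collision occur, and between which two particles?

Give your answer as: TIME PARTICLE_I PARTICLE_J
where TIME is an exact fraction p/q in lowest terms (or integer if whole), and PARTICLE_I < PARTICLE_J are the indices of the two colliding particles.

Pair (0,1): pos 5,6 vel 0,4 -> not approaching (rel speed -4 <= 0)
Pair (1,2): pos 6,11 vel 4,4 -> not approaching (rel speed 0 <= 0)
Pair (2,3): pos 11,18 vel 4,2 -> gap=7, closing at 2/unit, collide at t=7/2
Earliest collision: t=7/2 between 2 and 3

Answer: 7/2 2 3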